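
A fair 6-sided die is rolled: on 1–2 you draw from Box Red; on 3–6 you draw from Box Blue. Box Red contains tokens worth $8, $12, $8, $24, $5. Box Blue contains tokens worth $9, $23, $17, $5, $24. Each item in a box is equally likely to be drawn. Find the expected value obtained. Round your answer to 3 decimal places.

E[X | Box Red] = (8 + 12 + 8 + 24 + 5)/5 = 57/5
E[X | Box Blue] = (9 + 23 + 17 + 5 + 24)/5 = 78/5
E[X] = (1/3)·57/5 + (2/3)·78/5 = 71/5 ≈ 14.200

$14.200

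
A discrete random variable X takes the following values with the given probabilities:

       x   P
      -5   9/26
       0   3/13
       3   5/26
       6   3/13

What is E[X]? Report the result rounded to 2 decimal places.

0.23

E[X] = (9/26)·(-5) + (3/13)·0 + (5/26)·3 + (3/13)·6
     = 3/13 ≈ 0.23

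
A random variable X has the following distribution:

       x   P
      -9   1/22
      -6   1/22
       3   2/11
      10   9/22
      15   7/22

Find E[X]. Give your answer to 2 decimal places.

8.73

E[X] = (1/22)·(-9) + (1/22)·(-6) + (2/11)·3 + (9/22)·10 + (7/22)·15
     = 96/11 ≈ 8.73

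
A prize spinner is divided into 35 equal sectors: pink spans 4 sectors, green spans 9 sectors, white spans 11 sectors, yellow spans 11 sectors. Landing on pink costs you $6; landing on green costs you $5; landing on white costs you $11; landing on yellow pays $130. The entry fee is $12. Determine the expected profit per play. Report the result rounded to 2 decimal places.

E[payout] = (4/35)·(-6) + (9/35)·(-5) + (11/35)·(-11) + (11/35)·130 = 248/7
Expected profit = 248/7 − 12 = 164/7 ≈ $23.43

$23.43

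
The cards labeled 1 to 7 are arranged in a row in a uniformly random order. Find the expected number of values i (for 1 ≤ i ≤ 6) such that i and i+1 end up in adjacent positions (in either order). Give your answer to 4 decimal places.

1.7143

For each i ∈ {1,…,6}, let Xᵢ = 1 if i and i+1 are adjacent. P(Xᵢ=1) = 2·(7−1)!/7! = 2/7.
By linearity, E[ΣXᵢ] = (6)·(2/7) = 12/7.
≈ 1.7143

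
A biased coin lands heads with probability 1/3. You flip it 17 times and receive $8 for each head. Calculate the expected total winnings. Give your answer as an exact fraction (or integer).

136/3 dollars

E[#heads] = 17·1/3 = 17/3 (linearity over flips).
E[winnings] = 8·17/3 = 136/3.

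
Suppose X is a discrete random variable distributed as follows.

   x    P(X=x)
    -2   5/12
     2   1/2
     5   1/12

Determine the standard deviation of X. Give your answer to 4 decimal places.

E[X] = 7/12, E[X²] = 23/4
Var(X) = E[X²] − (E[X])² = 23/4 − 49/144 = 779/144
SD(X) = √(779/144) ≈ 2.3259

2.3259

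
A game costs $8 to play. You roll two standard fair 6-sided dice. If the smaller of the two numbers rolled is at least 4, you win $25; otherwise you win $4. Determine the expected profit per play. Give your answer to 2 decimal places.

$1.25

E[payout] = (3/4)·4 + (1/4)·25 = 37/4
Expected profit = 37/4 − 8 = 5/4 ≈ $1.25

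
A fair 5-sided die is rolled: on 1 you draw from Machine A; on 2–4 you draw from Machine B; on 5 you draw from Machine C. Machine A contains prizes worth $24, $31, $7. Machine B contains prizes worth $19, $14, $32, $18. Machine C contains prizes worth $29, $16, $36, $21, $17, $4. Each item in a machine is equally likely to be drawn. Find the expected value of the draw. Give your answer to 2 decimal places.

$20.68

E[X | Machine A] = (24 + 31 + 7)/3 = 62/3
E[X | Machine B] = (19 + 14 + 32 + 18)/4 = 83/4
E[X | Machine C] = (29 + 16 + 36 + 21 + 17 + 4)/6 = 41/2
E[X] = (1/5)·62/3 + (3/5)·83/4 + (1/5)·41/2 = 1241/60 ≈ 20.68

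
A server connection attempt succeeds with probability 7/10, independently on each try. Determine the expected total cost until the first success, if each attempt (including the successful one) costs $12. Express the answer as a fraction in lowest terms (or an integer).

E[#attempts] = 1/p = 10/7; E[cost] = 12·10/7 = 120/7.

120/7 dollars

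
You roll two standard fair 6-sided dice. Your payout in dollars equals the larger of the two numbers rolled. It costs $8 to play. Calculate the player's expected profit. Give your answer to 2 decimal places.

Distribution of the larger of the two numbers rolled: 1 w.p. 1/36, 2 w.p. 1/12, 3 w.p. 5/36, 4 w.p. 7/36, 5 w.p. 1/4, 6 w.p. 11/36
E[payout] = (1/36)·1 + (1/12)·2 + (5/36)·3 + (7/36)·4 + (1/4)·5 + (11/36)·6 = 161/36
Expected profit = 161/36 − 8 = -127/36 ≈ -$3.53

-$3.53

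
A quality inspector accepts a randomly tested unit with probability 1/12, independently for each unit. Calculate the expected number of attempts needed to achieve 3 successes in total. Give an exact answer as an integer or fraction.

By linearity (sum of 3 independent geometric waits), E[trials] = 3/p = 3/(1/12) = 36.

36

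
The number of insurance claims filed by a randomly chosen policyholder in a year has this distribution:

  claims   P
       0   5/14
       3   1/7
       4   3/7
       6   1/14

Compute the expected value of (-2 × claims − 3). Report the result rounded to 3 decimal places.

E[-2x-3] = (5/14)·(-3) + (1/7)·(-9) + (3/7)·(-11) + (1/14)·(-15)
     = -57/7 ≈ -8.143

-8.143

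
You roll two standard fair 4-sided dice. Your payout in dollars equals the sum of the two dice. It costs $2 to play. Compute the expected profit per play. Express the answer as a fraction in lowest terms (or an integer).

$3

Distribution of the sum of the two dice: 2 w.p. 1/16, 3 w.p. 1/8, 4 w.p. 3/16, 5 w.p. 1/4, 6 w.p. 3/16, 7 w.p. 1/8, …
E[payout] = (1/16)·2 + (1/8)·3 + (3/16)·4 + (1/4)·5 + (3/16)·6 + (1/8)·7 + (1/16)·8 = 5
Expected profit = 5 − 2 = 3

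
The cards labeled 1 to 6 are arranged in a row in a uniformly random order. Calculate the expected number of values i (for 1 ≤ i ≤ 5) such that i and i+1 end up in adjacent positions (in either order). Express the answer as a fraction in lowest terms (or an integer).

5/3

For each i ∈ {1,…,5}, let Xᵢ = 1 if i and i+1 are adjacent. P(Xᵢ=1) = 2·(6−1)!/6! = 2/6.
By linearity, E[ΣXᵢ] = (5)·(2/6) = 5/3.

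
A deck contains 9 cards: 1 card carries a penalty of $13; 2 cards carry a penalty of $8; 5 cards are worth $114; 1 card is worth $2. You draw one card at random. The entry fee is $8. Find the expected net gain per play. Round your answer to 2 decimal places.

E[payout] = (1/9)·(-13) + (2/9)·(-8) + (5/9)·114 + (1/9)·2 = 181/3
Expected profit = 181/3 − 8 = 157/3 ≈ $52.33

$52.33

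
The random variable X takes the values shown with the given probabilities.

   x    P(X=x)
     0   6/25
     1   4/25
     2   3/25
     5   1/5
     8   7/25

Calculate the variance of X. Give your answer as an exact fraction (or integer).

6444/625

E[X] = (6/25)·0 + (4/25)·1 + (3/25)·2 + (1/5)·5 + (7/25)·8 = 91/25
E[X²] = (6/25)·0 + (4/25)·1 + (3/25)·4 + (1/5)·25 + (7/25)·64 = 589/25
Var(X) = 589/25 − (91/25)² = 6444/625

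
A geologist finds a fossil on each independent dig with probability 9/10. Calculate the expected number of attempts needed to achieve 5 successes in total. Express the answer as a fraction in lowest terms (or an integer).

By linearity (sum of 5 independent geometric waits), E[trials] = 5/p = 5/(9/10) = 50/9.

50/9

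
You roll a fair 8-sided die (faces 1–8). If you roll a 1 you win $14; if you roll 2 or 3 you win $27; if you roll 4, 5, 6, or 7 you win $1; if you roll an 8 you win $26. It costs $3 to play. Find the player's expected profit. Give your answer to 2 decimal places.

E[payout] = (1/2)·1 + (1/8)·14 + (1/8)·26 + (1/4)·27 = 49/4
Expected profit = 49/4 − 3 = 37/4 ≈ $9.25

$9.25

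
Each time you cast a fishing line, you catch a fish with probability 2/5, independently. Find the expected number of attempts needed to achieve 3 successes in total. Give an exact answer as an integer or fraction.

By linearity (sum of 3 independent geometric waits), E[trials] = 3/p = 3/(2/5) = 15/2.

15/2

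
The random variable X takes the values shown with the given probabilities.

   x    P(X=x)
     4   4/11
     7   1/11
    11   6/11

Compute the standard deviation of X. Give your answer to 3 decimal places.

3.288

E[X] = 89/11, E[X²] = 839/11
Var(X) = E[X²] − (E[X])² = 839/11 − 7921/121 = 1308/121
SD(X) = √(1308/121) ≈ 3.288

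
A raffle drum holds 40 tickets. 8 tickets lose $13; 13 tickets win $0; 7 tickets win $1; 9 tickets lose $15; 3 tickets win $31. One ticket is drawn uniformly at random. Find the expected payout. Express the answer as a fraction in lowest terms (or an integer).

-139/40 dollars

E[payout] = (8/40)·(-13) + (13/40)·0 + (7/40)·1 + (9/40)·(-15) + (3/40)·31 = -139/40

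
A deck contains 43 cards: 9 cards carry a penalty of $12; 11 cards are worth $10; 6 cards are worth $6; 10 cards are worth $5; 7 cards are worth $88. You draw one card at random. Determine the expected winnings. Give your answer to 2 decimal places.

E[payout] = (9/43)·(-12) + (11/43)·10 + (6/43)·6 + (10/43)·5 + (7/43)·88 = 704/43
≈ $16.37

$16.37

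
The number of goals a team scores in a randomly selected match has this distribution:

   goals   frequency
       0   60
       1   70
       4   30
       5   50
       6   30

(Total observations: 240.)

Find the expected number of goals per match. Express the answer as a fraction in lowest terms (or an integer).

Total = 240, so P(goals=0) = 60/240, etc.
E[X] = (1/4)·0 + (7/24)·1 + (1/8)·4 + (5/24)·5 + (1/8)·6
     = 31/12

31/12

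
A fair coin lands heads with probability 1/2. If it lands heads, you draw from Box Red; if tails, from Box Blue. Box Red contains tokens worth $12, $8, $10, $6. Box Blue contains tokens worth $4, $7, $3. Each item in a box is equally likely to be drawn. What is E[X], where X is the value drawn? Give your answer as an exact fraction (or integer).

41/6 dollars

E[X | Box Red] = (12 + 8 + 10 + 6)/4 = 9
E[X | Box Blue] = (4 + 7 + 3)/3 = 14/3
E[X] = (1/2)·9 + (1/2)·14/3 = 41/6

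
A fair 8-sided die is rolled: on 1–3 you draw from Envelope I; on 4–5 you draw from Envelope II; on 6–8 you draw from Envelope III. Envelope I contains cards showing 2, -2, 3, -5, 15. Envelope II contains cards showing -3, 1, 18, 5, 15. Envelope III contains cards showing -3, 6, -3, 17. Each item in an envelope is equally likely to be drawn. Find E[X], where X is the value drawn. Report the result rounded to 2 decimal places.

E[X | Envelope I] = (2 − 2 + 3 − 5 + 15)/5 = 13/5
E[X | Envelope II] = (-3 + 1 + 18 + 5 + 15)/5 = 36/5
E[X | Envelope III] = (-3 + 6 − 3 + 17)/4 = 17/4
E[X] = (3/8)·13/5 + (1/4)·36/5 + (3/8)·17/4 = 699/160 ≈ 4.37

4.37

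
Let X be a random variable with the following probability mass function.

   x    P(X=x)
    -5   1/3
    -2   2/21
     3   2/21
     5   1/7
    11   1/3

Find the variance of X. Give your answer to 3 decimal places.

45.583

E[X] = (1/3)·(-5) + (2/21)·(-2) + (2/21)·3 + (1/7)·5 + (1/3)·11 = 59/21
E[X²] = (1/3)·25 + (2/21)·4 + (2/21)·9 + (1/7)·25 + (1/3)·121 = 1123/21
Var(X) = 1123/21 − (59/21)² = 20102/441 ≈ 45.583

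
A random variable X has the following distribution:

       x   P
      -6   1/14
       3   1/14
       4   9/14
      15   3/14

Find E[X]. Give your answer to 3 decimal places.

E[X] = (1/14)·(-6) + (1/14)·3 + (9/14)·4 + (3/14)·15
     = 39/7 ≈ 5.571

5.571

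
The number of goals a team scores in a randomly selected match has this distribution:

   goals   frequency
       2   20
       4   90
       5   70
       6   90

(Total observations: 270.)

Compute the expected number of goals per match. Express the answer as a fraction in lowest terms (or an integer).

Total = 270, so P(goals=2) = 20/270, etc.
E[X] = (2/27)·2 + (1/3)·4 + (7/27)·5 + (1/3)·6
     = 43/9

43/9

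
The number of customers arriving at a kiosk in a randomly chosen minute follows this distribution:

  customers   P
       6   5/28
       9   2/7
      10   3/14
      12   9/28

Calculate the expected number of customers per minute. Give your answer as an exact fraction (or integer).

E[X] = (5/28)·6 + (2/7)·9 + (3/14)·10 + (9/28)·12
     = 135/14

135/14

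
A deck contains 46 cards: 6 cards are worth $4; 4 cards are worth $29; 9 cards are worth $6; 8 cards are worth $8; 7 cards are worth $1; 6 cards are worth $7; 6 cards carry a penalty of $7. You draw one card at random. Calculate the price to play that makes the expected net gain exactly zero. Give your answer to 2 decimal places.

$5.76

E[payout] = (6/46)·4 + (4/46)·29 + (9/46)·6 + (8/46)·8 + (7/46)·1 + (6/46)·7 + (6/46)·(-7) = 265/46
Fair fee = E[payout] = 265/46 ≈ $5.76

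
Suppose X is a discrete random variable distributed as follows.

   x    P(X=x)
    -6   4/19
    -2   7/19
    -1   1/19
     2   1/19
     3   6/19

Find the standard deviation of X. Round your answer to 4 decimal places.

E[X] = -1, E[X²] = 231/19
Var(X) = E[X²] − (E[X])² = 231/19 − 1 = 212/19
SD(X) = √(212/19) ≈ 3.3403

3.3403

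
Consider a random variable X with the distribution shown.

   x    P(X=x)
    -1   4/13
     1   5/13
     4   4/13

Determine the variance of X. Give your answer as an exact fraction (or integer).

E[X] = (4/13)·(-1) + (5/13)·1 + (4/13)·4 = 17/13
E[X²] = (4/13)·1 + (5/13)·1 + (4/13)·16 = 73/13
Var(X) = 73/13 − (17/13)² = 660/169

660/169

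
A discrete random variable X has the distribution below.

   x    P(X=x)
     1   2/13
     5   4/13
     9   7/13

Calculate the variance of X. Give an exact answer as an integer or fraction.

E[X] = (2/13)·1 + (4/13)·5 + (7/13)·9 = 85/13
E[X²] = (2/13)·1 + (4/13)·25 + (7/13)·81 = 669/13
Var(X) = 669/13 − (85/13)² = 1472/169

1472/169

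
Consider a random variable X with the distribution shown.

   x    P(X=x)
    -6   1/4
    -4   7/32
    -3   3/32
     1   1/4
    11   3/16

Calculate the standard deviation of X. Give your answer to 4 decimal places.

E[X] = -11/32, E[X²] = 1161/32
Var(X) = E[X²] − (E[X])² = 1161/32 − 121/1024 = 37031/1024
SD(X) = √(37031/1024) ≈ 6.0136

6.0136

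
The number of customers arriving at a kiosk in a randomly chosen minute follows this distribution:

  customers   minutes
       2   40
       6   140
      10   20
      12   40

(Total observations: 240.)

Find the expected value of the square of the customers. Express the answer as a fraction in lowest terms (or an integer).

Total = 240, so P(customers=2) = 40/240, etc.
E[X²] = (1/6)·4 + (7/12)·36 + (1/12)·100 + (1/6)·144
     = 54

54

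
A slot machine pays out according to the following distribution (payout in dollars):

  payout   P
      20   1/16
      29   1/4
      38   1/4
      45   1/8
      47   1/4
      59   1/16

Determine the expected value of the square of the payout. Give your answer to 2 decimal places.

1619.19

E[X²] = (1/16)·400 + (1/4)·841 + (1/4)·1444 + (1/8)·2025 + (1/4)·2209 + (1/16)·3481
     = 25907/16 ≈ 1619.19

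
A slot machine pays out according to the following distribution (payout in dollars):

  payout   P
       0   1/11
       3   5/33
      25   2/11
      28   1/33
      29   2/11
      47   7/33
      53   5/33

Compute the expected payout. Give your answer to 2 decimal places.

E[X] = (1/11)·0 + (5/33)·3 + (2/11)·25 + (1/33)·28 + (2/11)·29 + (7/33)·47 + (5/33)·53
     = 961/33 ≈ 29.12

$29.12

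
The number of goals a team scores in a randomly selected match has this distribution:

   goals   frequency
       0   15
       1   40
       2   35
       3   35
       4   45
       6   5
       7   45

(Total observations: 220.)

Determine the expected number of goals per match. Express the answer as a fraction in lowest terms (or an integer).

37/11

Total = 220, so P(goals=0) = 15/220, etc.
E[X] = (3/44)·0 + (2/11)·1 + (7/44)·2 + (7/44)·3 + (9/44)·4 + (1/44)·6 + (9/44)·7
     = 37/11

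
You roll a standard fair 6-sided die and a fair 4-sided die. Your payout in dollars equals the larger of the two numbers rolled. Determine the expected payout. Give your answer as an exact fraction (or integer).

Distribution of the larger of the two numbers rolled: 1 w.p. 1/24, 2 w.p. 1/8, 3 w.p. 5/24, 4 w.p. 7/24, 5 w.p. 1/6, 6 w.p. 1/6
E[payout] = (1/24)·1 + (1/8)·2 + (5/24)·3 + (7/24)·4 + (1/6)·5 + (1/6)·6 = 47/12

47/12 dollars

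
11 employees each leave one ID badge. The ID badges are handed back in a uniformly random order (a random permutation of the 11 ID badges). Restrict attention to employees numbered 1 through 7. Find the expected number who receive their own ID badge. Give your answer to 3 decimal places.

Let Xᵢ = 1 if person i gets their own ID badge. For each i, P(Xᵢ=1) = 1/11.
By linearity of expectation, E[X₁+…+X_7] = 7·(1/11) = 7/11.
≈ 0.636

0.636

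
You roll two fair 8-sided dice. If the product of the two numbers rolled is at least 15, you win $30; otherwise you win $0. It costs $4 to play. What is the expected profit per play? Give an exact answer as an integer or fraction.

397/32 dollars

E[payout] = (29/64)·0 + (35/64)·30 = 525/32
Expected profit = 525/32 − 4 = 397/32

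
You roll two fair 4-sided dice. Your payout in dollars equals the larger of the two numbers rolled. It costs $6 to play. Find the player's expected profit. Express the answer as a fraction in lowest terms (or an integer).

Distribution of the larger of the two numbers rolled: 1 w.p. 1/16, 2 w.p. 3/16, 3 w.p. 5/16, 4 w.p. 7/16
E[payout] = (1/16)·1 + (3/16)·2 + (5/16)·3 + (7/16)·4 = 25/8
Expected profit = 25/8 − 6 = -23/8

-23/8 dollars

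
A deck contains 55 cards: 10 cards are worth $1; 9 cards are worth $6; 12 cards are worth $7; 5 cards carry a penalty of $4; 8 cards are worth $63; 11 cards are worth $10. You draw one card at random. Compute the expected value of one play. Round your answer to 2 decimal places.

E[payout] = (10/55)·1 + (9/55)·6 + (12/55)·7 + (5/55)·(-4) + (8/55)·63 + (11/55)·10 = 742/55
≈ $13.49

$13.49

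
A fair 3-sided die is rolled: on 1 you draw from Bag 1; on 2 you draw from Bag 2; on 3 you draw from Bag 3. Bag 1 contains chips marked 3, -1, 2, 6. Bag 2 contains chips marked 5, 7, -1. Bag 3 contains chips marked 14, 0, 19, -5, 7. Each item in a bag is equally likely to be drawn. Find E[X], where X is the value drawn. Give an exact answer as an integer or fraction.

E[X | Bag 1] = (3 − 1 + 2 + 6)/4 = 5/2
E[X | Bag 2] = (5 + 7 − 1)/3 = 11/3
E[X | Bag 3] = (14 + 0 + 19 − 5 + 7)/5 = 7
E[X] = (1/3)·5/2 + (1/3)·11/3 + (1/3)·7 = 79/18

79/18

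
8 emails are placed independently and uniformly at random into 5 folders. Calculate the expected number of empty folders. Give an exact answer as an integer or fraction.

65536/78125

Let Xⱼ=1 if folder j is empty. P(Xⱼ=1) = ((5-1)/5)^8 = 65536/390625.
By linearity, E[#empty] = 5·65536/390625 = 65536/78125.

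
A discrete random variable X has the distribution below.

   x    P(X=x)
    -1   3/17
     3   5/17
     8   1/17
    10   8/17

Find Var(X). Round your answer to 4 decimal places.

19.0450

E[X] = (3/17)·(-1) + (5/17)·3 + (1/17)·8 + (8/17)·10 = 100/17
E[X²] = (3/17)·1 + (5/17)·9 + (1/17)·64 + (8/17)·100 = 912/17
Var(X) = 912/17 − (100/17)² = 5504/289 ≈ 19.0450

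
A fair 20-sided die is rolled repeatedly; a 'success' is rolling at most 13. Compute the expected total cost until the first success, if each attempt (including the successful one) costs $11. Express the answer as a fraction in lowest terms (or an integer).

E[#attempts] = 1/p = 20/13; E[cost] = 11·20/13 = 220/13.

220/13 dollars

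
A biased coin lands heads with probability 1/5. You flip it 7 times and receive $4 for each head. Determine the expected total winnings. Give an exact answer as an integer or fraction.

28/5 dollars

E[#heads] = 7·1/5 = 7/5 (linearity over flips).
E[winnings] = 4·7/5 = 28/5.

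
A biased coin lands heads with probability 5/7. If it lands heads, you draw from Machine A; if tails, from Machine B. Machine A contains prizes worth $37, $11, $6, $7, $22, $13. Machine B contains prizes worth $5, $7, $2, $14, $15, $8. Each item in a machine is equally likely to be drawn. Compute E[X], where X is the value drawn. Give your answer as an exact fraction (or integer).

97/7 dollars

E[X | Machine A] = (37 + 11 + 6 + 7 + 22 + 13)/6 = 16
E[X | Machine B] = (5 + 7 + 2 + 14 + 15 + 8)/6 = 17/2
E[X] = (5/7)·16 + (2/7)·17/2 = 97/7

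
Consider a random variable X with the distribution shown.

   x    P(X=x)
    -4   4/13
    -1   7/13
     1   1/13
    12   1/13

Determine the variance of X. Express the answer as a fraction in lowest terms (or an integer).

E[X] = (4/13)·(-4) + (7/13)·(-1) + (1/13)·1 + (1/13)·12 = -10/13
E[X²] = (4/13)·16 + (7/13)·1 + (1/13)·1 + (1/13)·144 = 216/13
Var(X) = 216/13 − (-10/13)² = 2708/169

2708/169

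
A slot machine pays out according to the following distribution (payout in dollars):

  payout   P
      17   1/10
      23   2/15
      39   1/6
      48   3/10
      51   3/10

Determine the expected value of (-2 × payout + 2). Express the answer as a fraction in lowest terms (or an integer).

-1199/15

E[-2x+2] = (1/10)·(-32) + (2/15)·(-44) + (1/6)·(-76) + (3/10)·(-94) + (3/10)·(-100)
     = -1199/15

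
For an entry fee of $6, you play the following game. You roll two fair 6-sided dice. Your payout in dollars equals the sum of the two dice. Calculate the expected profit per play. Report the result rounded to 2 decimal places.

$1.00

Distribution of the sum of the two dice: 2 w.p. 1/36, 3 w.p. 1/18, 4 w.p. 1/12, 5 w.p. 1/9, 6 w.p. 5/36, 7 w.p. 1/6, …
E[payout] = (1/36)·2 + (1/18)·3 + (1/12)·4 + (1/9)·5 + (5/36)·6 + (1/6)·7 + (5/36)·8 + (1/9)·9 + (1/12)·10 + (1/18)·11 + (1/36)·12 = 7
Expected profit = 7 − 6 = 1 ≈ $1.00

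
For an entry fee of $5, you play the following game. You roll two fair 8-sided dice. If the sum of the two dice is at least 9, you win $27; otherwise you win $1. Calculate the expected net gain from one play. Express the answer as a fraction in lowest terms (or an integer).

E[payout] = (7/16)·1 + (9/16)·27 = 125/8
Expected profit = 125/8 − 5 = 85/8

85/8 dollars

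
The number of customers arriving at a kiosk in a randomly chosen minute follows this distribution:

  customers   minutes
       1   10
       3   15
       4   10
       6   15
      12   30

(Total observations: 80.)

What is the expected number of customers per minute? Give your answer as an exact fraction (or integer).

109/16

Total = 80, so P(customers=1) = 10/80, etc.
E[X] = (1/8)·1 + (3/16)·3 + (1/8)·4 + (3/16)·6 + (3/8)·12
     = 109/16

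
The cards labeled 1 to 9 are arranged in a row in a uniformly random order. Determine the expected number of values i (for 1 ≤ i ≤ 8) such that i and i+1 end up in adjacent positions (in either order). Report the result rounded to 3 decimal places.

For each i ∈ {1,…,8}, let Xᵢ = 1 if i and i+1 are adjacent. P(Xᵢ=1) = 2·(9−1)!/9! = 2/9.
By linearity, E[ΣXᵢ] = (8)·(2/9) = 16/9.
≈ 1.778

1.778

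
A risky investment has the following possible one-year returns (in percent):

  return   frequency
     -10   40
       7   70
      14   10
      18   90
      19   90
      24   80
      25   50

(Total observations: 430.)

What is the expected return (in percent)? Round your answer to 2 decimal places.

Total = 430, so P(return=-10) = 40/430, etc.
E[X] = (4/43)·(-10) + (7/43)·7 + (1/43)·14 + (9/43)·18 + (9/43)·19 + (8/43)·24 + (5/43)·25
     = 673/43 ≈ 15.65

15.65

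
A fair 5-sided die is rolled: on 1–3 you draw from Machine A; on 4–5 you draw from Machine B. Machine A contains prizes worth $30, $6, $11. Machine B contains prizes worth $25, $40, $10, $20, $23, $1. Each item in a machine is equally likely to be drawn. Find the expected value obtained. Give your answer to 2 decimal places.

$17.33

E[X | Machine A] = (30 + 6 + 11)/3 = 47/3
E[X | Machine B] = (25 + 40 + 10 + 20 + 23 + 1)/6 = 119/6
E[X] = (3/5)·47/3 + (2/5)·119/6 = 52/3 ≈ 17.33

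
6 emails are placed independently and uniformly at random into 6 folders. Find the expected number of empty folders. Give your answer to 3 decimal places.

2.009

Let Xⱼ=1 if folder j is empty. P(Xⱼ=1) = ((6-1)/6)^6 = 15625/46656.
By linearity, E[#empty] = 6·15625/46656 = 15625/7776.
≈ 2.009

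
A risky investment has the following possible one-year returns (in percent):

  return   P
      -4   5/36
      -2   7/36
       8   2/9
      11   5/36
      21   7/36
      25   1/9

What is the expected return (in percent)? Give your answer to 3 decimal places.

E[X] = (5/36)·(-4) + (7/36)·(-2) + (2/9)·8 + (5/36)·11 + (7/36)·21 + (1/9)·25
     = 83/9 ≈ 9.222

9.222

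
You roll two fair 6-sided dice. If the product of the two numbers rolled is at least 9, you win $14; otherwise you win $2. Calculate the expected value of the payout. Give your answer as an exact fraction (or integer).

E[payout] = (4/9)·2 + (5/9)·14 = 26/3

26/3 dollars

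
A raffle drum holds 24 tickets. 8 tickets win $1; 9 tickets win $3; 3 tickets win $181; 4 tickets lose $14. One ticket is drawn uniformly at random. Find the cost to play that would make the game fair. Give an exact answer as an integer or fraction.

E[payout] = (8/24)·1 + (9/24)·3 + (3/24)·181 + (4/24)·(-14) = 87/4
Fair fee = E[payout] = 87/4

87/4 dollars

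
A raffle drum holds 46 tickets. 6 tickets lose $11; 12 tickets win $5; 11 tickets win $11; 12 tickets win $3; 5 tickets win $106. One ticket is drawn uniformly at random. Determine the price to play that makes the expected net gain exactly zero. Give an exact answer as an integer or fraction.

E[payout] = (6/46)·(-11) + (12/46)·5 + (11/46)·11 + (12/46)·3 + (5/46)·106 = 681/46
Fair fee = E[payout] = 681/46

681/46 dollars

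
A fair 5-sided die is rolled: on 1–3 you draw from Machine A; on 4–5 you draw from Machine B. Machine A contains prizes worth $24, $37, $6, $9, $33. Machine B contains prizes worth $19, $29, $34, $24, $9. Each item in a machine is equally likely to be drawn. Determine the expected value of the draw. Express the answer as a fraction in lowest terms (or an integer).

557/25 dollars

E[X | Machine A] = (24 + 37 + 6 + 9 + 33)/5 = 109/5
E[X | Machine B] = (19 + 29 + 34 + 24 + 9)/5 = 23
E[X] = (3/5)·109/5 + (2/5)·23 = 557/25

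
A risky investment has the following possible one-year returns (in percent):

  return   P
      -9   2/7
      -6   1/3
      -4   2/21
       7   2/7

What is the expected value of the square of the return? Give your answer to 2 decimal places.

50.67

E[X²] = (2/7)·81 + (1/3)·36 + (2/21)·16 + (2/7)·49
     = 152/3 ≈ 50.67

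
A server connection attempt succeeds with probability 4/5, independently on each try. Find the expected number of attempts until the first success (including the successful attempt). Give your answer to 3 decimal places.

1.250

For a geometric distribution, E[trials] = 1/p = 1/(4/5) = 5/4.
≈ 1.250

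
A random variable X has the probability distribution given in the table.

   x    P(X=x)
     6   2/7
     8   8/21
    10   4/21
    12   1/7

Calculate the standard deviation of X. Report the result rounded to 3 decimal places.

2.011

E[X] = 176/21, E[X²] = 520/7
Var(X) = E[X²] − (E[X])² = 520/7 − 30976/441 = 1784/441
SD(X) = √(1784/441) ≈ 2.011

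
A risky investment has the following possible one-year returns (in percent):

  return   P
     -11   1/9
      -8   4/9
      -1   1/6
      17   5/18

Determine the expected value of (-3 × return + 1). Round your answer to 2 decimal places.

1.67

E[-3x+1] = (1/9)·34 + (4/9)·25 + (1/6)·4 + (5/18)·(-50)
     = 5/3 ≈ 1.67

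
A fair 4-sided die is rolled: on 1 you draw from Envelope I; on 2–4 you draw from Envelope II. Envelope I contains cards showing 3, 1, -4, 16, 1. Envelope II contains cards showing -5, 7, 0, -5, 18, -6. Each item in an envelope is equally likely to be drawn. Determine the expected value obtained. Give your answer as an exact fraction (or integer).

79/40

E[X | Envelope I] = (3 + 1 − 4 + 16 + 1)/5 = 17/5
E[X | Envelope II] = (-5 + 7 + 0 − 5 + 18 − 6)/6 = 3/2
E[X] = (1/4)·17/5 + (3/4)·3/2 = 79/40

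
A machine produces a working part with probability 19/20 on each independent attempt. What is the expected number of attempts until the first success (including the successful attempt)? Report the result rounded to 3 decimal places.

1.053

For a geometric distribution, E[trials] = 1/p = 1/(19/20) = 20/19.
≈ 1.053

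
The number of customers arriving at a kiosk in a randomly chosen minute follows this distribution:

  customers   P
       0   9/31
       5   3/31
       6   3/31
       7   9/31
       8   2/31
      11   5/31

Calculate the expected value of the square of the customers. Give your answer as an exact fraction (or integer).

E[X²] = (9/31)·0 + (3/31)·25 + (3/31)·36 + (9/31)·49 + (2/31)·64 + (5/31)·121
     = 1357/31

1357/31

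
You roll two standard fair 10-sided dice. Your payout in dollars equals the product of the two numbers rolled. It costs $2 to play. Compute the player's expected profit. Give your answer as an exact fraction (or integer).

113/4 dollars

Distribution of the product of the two numbers rolled: 1 w.p. 1/100, 2 w.p. 1/50, 3 w.p. 1/50, 4 w.p. 3/100, 5 w.p. 1/50, 6 w.p. 1/25, …
E[payout] = (1/100)·1 + (1/50)·2 + (1/50)·3 + (3/100)·4 + (1/50)·5 + (1/25)·6 + (1/50)·7 + (1/25)·8 + (3/100)·9 + (1/25)·10 + (1/25)·12 + (1/50)·14 + (1/50)·15 + (3/100)·16 + (1/25)·18 + (1/25)·20 + (1/50)·21 + (1/25)·24 + (1/100)·25 + (1/50)·27 + (1/50)·28 + (1/25)·30 + (1/50)·32 + (1/50)·35 + (3/100)·36 + (1/25)·40 + (1/50)·42 + (1/50)·45 + (1/50)·48 + (1/100)·49 + (1/50)·50 + (1/50)·54 + (1/50)·56 + (1/50)·60 + (1/50)·63 + (1/100)·64 + (1/50)·70 + (1/50)·72 + (1/50)·80 + (1/100)·81 + (1/50)·90 + (1/100)·100 = 121/4
Expected profit = 121/4 − 2 = 113/4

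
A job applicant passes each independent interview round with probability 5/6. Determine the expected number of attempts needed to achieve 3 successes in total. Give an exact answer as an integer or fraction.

By linearity (sum of 3 independent geometric waits), E[trials] = 3/p = 3/(5/6) = 18/5.

18/5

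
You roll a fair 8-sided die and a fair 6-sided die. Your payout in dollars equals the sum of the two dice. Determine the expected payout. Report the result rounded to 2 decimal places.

Distribution of the sum of the two dice: 2 w.p. 1/48, 3 w.p. 1/24, 4 w.p. 1/16, 5 w.p. 1/12, 6 w.p. 5/48, 7 w.p. 1/8, …
E[payout] = (1/48)·2 + (1/24)·3 + (1/16)·4 + (1/12)·5 + (5/48)·6 + (1/8)·7 + (1/8)·8 + (1/8)·9 + (5/48)·10 + (1/12)·11 + (1/16)·12 + (1/24)·13 + (1/48)·14 = 8
≈ $8.00

$8.00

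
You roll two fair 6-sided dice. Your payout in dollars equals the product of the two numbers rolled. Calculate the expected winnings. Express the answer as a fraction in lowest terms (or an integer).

49/4 dollars

Distribution of the product of the two numbers rolled: 1 w.p. 1/36, 2 w.p. 1/18, 3 w.p. 1/18, 4 w.p. 1/12, 5 w.p. 1/18, 6 w.p. 1/9, …
E[payout] = (1/36)·1 + (1/18)·2 + (1/18)·3 + (1/12)·4 + (1/18)·5 + (1/9)·6 + (1/18)·8 + (1/36)·9 + (1/18)·10 + (1/9)·12 + (1/18)·15 + (1/36)·16 + (1/18)·18 + (1/18)·20 + (1/18)·24 + (1/36)·25 + (1/18)·30 + (1/36)·36 = 49/4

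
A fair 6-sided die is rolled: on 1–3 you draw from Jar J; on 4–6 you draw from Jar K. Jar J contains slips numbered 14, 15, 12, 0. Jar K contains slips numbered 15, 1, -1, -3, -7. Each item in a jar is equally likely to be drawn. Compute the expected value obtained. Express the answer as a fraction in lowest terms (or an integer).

E[X | Jar J] = (14 + 15 + 12 + 0)/4 = 41/4
E[X | Jar K] = (15 + 1 − 1 − 3 − 7)/5 = 1
E[X] = (1/2)·41/4 + (1/2)·1 = 45/8

45/8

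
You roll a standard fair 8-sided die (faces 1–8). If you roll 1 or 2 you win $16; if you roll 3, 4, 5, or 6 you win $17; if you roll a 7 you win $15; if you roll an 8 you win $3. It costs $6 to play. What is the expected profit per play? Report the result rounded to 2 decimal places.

E[payout] = (1/8)·3 + (1/8)·15 + (1/4)·16 + (1/2)·17 = 59/4
Expected profit = 59/4 − 6 = 35/4 ≈ $8.75

$8.75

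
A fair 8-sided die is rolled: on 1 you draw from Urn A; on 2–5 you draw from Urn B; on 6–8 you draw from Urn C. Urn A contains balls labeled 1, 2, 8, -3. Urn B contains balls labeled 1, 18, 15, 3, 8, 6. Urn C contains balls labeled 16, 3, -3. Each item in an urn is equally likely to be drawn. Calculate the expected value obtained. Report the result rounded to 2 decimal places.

6.50

E[X | Urn A] = (1 + 2 + 8 − 3)/4 = 2
E[X | Urn B] = (1 + 18 + 15 + 3 + 8 + 6)/6 = 17/2
E[X | Urn C] = (16 + 3 − 3)/3 = 16/3
E[X] = (1/8)·2 + (1/2)·17/2 + (3/8)·16/3 = 13/2 ≈ 6.50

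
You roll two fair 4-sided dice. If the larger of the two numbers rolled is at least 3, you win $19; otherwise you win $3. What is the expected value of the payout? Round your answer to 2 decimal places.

E[payout] = (1/4)·3 + (3/4)·19 = 15
≈ $15.00

$15.00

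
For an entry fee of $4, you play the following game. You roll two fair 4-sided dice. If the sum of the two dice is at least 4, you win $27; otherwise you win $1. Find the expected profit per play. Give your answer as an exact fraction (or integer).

E[payout] = (3/16)·1 + (13/16)·27 = 177/8
Expected profit = 177/8 − 4 = 145/8

145/8 dollars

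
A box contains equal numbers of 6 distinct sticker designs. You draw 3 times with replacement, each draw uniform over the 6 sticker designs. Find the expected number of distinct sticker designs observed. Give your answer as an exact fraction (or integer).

Let Xⱼ=1 if type j appears at least once. P(Xⱼ=1) = 1 − ((6−1)/6)^3 = 91/216.
E[#distinct] = 6·91/216 = 91/36.

91/36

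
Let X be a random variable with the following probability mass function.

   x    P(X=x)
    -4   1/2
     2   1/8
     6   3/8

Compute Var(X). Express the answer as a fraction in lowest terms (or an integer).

E[X] = (1/2)·(-4) + (1/8)·2 + (3/8)·6 = 1/2
E[X²] = (1/2)·16 + (1/8)·4 + (3/8)·36 = 22
Var(X) = 22 − (1/2)² = 87/4

87/4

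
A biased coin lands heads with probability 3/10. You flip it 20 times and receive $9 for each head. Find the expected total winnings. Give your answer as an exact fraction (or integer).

$54

E[#heads] = 20·3/10 = 6 (linearity over flips).
E[winnings] = 9·6 = 54.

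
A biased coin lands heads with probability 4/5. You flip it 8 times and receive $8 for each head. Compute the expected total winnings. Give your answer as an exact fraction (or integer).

E[#heads] = 8·4/5 = 32/5 (linearity over flips).
E[winnings] = 8·32/5 = 256/5.

256/5 dollars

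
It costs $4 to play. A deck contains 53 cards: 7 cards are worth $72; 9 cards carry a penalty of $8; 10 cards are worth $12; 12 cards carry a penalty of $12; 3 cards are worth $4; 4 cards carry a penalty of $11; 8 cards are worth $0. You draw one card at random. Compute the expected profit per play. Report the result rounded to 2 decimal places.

$3.09

E[payout] = (7/53)·72 + (9/53)·(-8) + (10/53)·12 + (12/53)·(-12) + (3/53)·4 + (4/53)·(-11) + (8/53)·0 = 376/53
Expected profit = 376/53 − 4 = 164/53 ≈ $3.09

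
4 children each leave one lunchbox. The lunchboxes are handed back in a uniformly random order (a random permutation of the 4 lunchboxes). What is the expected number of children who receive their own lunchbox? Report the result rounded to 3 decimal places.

Let Xᵢ = 1 if person i gets their own lunchbox. For each i, P(Xᵢ=1) = 1/4.
By linearity of expectation, E[X₁+…+X_4] = 4·(1/4) = 1.
≈ 1.000

1.000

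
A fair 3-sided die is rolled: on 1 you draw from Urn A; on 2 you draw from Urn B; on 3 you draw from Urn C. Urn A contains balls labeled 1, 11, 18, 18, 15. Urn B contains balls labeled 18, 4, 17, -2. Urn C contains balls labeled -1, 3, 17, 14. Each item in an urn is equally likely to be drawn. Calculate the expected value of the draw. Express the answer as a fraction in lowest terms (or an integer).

301/30

E[X | Urn A] = (1 + 11 + 18 + 18 + 15)/5 = 63/5
E[X | Urn B] = (18 + 4 + 17 − 2)/4 = 37/4
E[X | Urn C] = (-1 + 3 + 17 + 14)/4 = 33/4
E[X] = (1/3)·63/5 + (1/3)·37/4 + (1/3)·33/4 = 301/30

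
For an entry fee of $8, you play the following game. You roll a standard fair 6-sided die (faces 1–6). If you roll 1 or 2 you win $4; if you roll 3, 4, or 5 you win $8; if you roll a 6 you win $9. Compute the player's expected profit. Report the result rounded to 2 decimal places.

-$1.17

E[payout] = (1/3)·4 + (1/2)·8 + (1/6)·9 = 41/6
Expected profit = 41/6 − 8 = -7/6 ≈ -$1.17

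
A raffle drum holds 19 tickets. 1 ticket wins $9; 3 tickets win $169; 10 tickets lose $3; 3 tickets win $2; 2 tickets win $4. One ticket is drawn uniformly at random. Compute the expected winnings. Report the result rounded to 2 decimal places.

E[payout] = (1/19)·9 + (3/19)·169 + (10/19)·(-3) + (3/19)·2 + (2/19)·4 = 500/19
≈ $26.32

$26.32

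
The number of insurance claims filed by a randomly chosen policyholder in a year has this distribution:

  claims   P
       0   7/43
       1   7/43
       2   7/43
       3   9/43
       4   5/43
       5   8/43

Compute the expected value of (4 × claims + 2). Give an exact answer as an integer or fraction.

518/43

E[4x+2] = (7/43)·2 + (7/43)·6 + (7/43)·10 + (9/43)·14 + (5/43)·18 + (8/43)·22
     = 518/43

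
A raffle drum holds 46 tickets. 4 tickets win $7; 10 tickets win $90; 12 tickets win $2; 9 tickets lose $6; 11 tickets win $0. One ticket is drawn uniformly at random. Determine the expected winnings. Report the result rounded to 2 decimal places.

E[payout] = (4/46)·7 + (10/46)·90 + (12/46)·2 + (9/46)·(-6) + (11/46)·0 = 449/23
≈ $19.52

$19.52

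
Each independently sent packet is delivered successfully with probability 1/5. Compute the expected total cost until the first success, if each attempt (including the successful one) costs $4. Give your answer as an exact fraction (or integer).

$20

E[#attempts] = 1/p = 5; E[cost] = 4·5 = 20.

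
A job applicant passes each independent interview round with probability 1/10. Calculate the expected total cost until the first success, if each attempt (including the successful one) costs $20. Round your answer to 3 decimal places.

E[#attempts] = 1/p = 10; E[cost] = 20·10 = 200.
≈ 200.000

$200.000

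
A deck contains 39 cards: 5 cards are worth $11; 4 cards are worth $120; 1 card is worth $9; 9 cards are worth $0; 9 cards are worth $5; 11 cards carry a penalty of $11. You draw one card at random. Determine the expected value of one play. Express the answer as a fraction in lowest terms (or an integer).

$12

E[payout] = (5/39)·11 + (4/39)·120 + (1/39)·9 + (9/39)·0 + (9/39)·5 + (11/39)·(-11) = 12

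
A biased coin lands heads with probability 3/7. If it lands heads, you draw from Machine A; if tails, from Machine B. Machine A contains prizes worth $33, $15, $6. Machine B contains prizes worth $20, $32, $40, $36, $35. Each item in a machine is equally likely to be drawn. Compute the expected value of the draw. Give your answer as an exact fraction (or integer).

922/35 dollars

E[X | Machine A] = (33 + 15 + 6)/3 = 18
E[X | Machine B] = (20 + 32 + 40 + 36 + 35)/5 = 163/5
E[X] = (3/7)·18 + (4/7)·163/5 = 922/35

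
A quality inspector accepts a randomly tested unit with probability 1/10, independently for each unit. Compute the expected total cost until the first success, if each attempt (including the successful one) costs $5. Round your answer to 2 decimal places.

E[#attempts] = 1/p = 10; E[cost] = 5·10 = 50.
≈ 50.00

$50.00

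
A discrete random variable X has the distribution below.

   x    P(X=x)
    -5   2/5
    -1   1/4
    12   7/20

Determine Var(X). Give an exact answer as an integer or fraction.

E[X] = (2/5)·(-5) + (1/4)·(-1) + (7/20)·12 = 39/20
E[X²] = (2/5)·25 + (1/4)·1 + (7/20)·144 = 1213/20
Var(X) = 1213/20 − (39/20)² = 22739/400

22739/400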